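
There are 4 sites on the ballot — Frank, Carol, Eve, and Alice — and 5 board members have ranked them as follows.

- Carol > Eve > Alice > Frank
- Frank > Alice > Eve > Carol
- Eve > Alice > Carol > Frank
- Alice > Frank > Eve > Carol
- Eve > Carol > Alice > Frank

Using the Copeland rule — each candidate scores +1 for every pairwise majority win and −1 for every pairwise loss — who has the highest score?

Eve

Pairwise results:
  Frank vs Carol: Carol wins 3–2.
  Frank vs Eve: Eve wins 3–2.
  Frank vs Alice: Alice wins 4–1.
  Carol vs Eve: Eve wins 4–1.
  Carol vs Alice: Alice wins 3–2.
  Eve vs Alice: Eve wins 3–2.
Copeland scores (wins − losses):
  Frank: 0 − 3 = -3
  Carol: 1 − 2 = -1
  Eve: 3 − 0 = 3
  Alice: 2 − 1 = 1
Eve has the best Copeland score.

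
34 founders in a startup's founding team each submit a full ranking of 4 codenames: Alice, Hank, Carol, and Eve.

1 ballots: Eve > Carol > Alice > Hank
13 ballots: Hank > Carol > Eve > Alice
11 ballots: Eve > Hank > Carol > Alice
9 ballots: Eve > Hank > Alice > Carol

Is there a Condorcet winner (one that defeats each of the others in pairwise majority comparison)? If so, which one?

Eve

Head-to-head results (34 voters total):
Alice vs Hank: Hank wins 33–1.
Alice vs Carol: Carol wins 25–9.
Alice vs Eve: Eve wins 34–0.
Hank vs Carol: Hank wins 33–1.
Hank vs Eve: Eve wins 21–13.
Carol vs Eve: Eve wins 21–13.
Eve beats each rival — Alice (34–0), Hank (21–13), Carol (21–13) — so Eve is the Condorcet winner.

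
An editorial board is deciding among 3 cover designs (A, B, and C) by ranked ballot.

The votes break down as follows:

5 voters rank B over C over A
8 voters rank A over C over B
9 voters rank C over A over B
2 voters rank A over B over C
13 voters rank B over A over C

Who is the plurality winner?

First-place vote totals:
  A: 10
  B: 18
  C: 9
B has the most first-place votes.

B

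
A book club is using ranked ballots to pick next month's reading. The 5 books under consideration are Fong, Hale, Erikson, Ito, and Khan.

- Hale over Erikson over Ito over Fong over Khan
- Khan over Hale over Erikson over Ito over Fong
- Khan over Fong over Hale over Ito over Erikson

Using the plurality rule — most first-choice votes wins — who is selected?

First-place vote totals:
  Fong: 0
  Hale: 1
  Erikson: 0
  Ito: 0
  Khan: 2
Khan has the most first-place votes.

Khan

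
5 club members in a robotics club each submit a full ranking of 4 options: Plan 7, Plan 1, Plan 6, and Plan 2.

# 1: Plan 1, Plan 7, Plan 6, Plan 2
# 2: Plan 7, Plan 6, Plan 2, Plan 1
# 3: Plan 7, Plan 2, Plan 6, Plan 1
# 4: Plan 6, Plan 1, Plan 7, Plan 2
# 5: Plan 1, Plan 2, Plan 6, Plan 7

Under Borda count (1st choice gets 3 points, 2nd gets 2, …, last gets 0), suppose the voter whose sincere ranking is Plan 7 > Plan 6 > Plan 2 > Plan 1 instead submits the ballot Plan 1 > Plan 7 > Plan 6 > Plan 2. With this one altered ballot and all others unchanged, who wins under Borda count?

Borda totals with the altered ballot: Plan 7 8, Plan 1 11, Plan 6 7, Plan 2 4.
The switch changes the winner from Plan 7 to Plan 1.

Plan 1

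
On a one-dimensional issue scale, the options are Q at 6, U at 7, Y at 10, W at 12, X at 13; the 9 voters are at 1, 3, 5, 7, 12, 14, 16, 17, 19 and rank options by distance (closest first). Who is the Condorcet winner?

With single-peaked preferences on a line, the Condorcet winner is the candidate closest to the median voter.
The median voter (position 12) is closest to W at 12.
Check: W vs U — voters closer to W: 5 of 9.

W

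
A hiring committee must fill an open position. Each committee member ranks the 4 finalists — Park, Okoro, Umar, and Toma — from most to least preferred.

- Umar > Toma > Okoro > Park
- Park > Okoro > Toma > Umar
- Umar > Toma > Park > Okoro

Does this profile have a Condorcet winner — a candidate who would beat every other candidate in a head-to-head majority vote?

Yes

Head-to-head results (3 voters total):
Park vs Okoro: Park wins 2–1.
Park vs Umar: Umar wins 2–1.
Park vs Toma: Toma wins 2–1.
Okoro vs Umar: Umar wins 2–1.
Okoro vs Toma: Toma wins 2–1.
Umar vs Toma: Umar wins 2–1.
Umar beats each rival — Park (2–1), Okoro (2–1), Toma (2–1) — so Umar is the Condorcet winner.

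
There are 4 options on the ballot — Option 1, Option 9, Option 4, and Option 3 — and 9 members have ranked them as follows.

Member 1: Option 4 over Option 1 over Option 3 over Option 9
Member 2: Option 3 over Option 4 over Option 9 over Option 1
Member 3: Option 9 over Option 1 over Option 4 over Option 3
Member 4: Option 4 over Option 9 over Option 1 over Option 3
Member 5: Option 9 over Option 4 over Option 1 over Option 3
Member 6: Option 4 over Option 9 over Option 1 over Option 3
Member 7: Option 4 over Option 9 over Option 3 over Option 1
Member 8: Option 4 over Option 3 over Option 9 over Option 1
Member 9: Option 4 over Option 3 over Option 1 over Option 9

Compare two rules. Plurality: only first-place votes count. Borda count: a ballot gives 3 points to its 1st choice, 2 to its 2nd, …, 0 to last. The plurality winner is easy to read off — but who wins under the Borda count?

Option 4

Plurality first-place counts: Option 1 0, Option 9 2, Option 4 6, Option 3 1 → Option 4.
Borda totals: Option 1 8, Option 9 14, Option 4 23, Option 3 9 → Option 4.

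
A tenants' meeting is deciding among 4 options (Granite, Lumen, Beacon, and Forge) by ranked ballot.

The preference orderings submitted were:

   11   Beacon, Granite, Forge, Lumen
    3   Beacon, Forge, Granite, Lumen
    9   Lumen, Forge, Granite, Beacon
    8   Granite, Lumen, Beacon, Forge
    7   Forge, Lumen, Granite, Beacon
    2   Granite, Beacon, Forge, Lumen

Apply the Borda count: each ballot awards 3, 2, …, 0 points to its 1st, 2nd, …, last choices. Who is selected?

Borda scores:
  Granite: 11·2 + 3·1 + 9·1 + 8·3 + 7·1 + 2·3 = 71
  Lumen: 11·0 + 3·0 + 9·3 + 8·2 + 7·2 + 2·0 = 57
  Beacon: 11·3 + 3·3 + 9·0 + 8·1 + 7·0 + 2·2 = 54
  Forge: 11·1 + 3·2 + 9·2 + 8·0 + 7·3 + 2·1 = 58
Granite has the highest total.

Granite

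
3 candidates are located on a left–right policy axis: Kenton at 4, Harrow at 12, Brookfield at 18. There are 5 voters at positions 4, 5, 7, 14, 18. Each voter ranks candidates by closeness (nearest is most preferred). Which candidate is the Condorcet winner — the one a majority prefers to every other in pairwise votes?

With single-peaked preferences on a line, the Condorcet winner is the candidate closest to the median voter.
The median voter (position 7) is closest to Kenton at 4.
Check: Kenton vs Harrow — voters closer to Kenton: 3 of 5.

Kenton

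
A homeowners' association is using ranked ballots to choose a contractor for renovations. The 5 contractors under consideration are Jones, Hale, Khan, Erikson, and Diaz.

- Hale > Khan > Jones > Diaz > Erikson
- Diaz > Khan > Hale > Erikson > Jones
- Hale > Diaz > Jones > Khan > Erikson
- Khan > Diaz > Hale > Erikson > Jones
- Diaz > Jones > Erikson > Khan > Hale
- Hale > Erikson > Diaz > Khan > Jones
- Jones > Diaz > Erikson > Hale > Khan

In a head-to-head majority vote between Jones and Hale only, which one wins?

Ballots ranking Jones above Hale: 2.
Ballots ranking Hale above Jones: 5.
Hale wins the head-to-head, 5–2.

Hale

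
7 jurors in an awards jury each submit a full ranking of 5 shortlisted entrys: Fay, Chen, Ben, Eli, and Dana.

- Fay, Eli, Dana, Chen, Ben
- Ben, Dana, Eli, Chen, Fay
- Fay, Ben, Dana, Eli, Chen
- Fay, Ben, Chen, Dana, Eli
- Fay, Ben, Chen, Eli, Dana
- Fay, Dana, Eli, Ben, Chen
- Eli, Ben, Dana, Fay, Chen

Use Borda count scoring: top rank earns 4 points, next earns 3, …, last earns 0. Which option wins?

Borda scores:
  Fay: 4 + 0 + 4 + 4 + 4 + 4 + 1 = 21
  Chen: 1 + 1 + 0 + 2 + 2 + 0 + 0 = 6
  Ben: 0 + 4 + 3 + 3 + 3 + 1 + 3 = 17
  Eli: 3 + 2 + 1 + 0 + 1 + 2 + 4 = 13
  Dana: 2 + 3 + 2 + 1 + 0 + 3 + 2 = 13
Fay has the highest total.

Fay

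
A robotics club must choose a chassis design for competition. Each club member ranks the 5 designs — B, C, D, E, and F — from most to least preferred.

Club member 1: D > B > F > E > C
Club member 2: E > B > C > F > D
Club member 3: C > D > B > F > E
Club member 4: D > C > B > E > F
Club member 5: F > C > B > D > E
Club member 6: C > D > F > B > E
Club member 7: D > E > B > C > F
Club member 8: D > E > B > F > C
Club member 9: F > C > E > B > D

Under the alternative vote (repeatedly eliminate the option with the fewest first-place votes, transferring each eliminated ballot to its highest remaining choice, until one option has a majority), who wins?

Round 1: D 4, C 2, F 2, E 1, B 0. B has the fewest and is eliminated.
Round 2: D 4, C 2, F 2, E 1. E has the fewest and is eliminated.
Round 3: D 4, C 3, F 2. F has the fewest and is eliminated.
Round 4: C 5, D 4. C has a majority.

C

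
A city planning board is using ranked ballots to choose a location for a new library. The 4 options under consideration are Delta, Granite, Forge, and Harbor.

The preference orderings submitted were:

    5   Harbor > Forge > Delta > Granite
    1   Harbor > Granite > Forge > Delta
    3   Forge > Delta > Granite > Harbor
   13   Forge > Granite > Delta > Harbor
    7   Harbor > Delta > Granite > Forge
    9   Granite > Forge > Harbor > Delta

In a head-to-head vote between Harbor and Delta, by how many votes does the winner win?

Ballots ranking Harbor above Delta: 5+1+7+9 = 22.
Ballots ranking Delta above Harbor: 3+13 = 16.
Harbor wins 22–16, a margin of 6.

6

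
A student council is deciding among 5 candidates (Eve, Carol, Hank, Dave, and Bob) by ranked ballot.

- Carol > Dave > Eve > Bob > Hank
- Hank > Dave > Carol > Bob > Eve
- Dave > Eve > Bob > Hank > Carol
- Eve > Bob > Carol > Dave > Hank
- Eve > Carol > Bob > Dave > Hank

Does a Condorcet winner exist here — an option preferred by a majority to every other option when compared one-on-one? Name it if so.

Head-to-head results (5 voters total):
Eve vs Carol: Eve wins 3–2.
Eve vs Hank: Eve wins 4–1.
Eve vs Dave: Dave wins 3–2.
Eve vs Bob: Eve wins 4–1.
Carol vs Hank: Carol wins 3–2.
Carol vs Dave: Carol wins 3–2.
Carol vs Bob: Carol wins 3–2.
Hank vs Dave: Dave wins 4–1.
Hank vs Bob: Bob wins 4–1.
Dave vs Bob: Dave wins 3–2.
No candidate beats all others: Eve beats Carol beats Dave beats Eve, a majority cycle.

None — there is no Condorcet winner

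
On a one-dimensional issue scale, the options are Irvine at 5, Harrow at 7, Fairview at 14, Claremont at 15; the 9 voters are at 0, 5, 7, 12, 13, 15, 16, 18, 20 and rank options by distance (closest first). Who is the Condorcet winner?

Fairview

With single-peaked preferences on a line, the Condorcet winner is the candidate closest to the median voter.
The median voter (position 13) is closest to Fairview at 14.
Check: Fairview vs Irvine — voters closer to Fairview: 6 of 9.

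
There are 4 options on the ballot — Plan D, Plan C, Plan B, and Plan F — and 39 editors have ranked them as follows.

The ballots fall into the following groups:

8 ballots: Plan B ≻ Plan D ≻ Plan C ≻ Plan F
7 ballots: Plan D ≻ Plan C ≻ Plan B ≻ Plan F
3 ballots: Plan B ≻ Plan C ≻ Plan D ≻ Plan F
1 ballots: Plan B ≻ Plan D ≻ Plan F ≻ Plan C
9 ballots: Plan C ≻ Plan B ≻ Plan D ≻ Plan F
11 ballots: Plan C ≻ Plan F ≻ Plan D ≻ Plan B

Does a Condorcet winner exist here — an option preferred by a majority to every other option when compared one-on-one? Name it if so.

Head-to-head results (39 voters total):
Plan D vs Plan C: Plan C wins 23–16.
Plan D vs Plan B: Plan B wins 21–18.
Plan D vs Plan F: Plan D wins 28–11.
Plan C vs Plan B: Plan C wins 27–12.
Plan C vs Plan F: Plan C wins 38–1.
Plan B vs Plan F: Plan B wins 28–11.
Plan C beats each rival — Plan D (23–16), Plan B (27–12), Plan F (38–1) — so Plan C is the Condorcet winner.

Plan C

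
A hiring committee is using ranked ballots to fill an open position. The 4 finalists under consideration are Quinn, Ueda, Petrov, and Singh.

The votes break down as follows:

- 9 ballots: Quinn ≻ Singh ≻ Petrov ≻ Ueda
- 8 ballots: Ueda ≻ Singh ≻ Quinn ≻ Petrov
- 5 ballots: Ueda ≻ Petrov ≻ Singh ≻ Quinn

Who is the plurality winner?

First-place vote totals:
  Quinn: 9
  Ueda: 13
  Petrov: 0
  Singh: 0
Ueda has the most first-place votes.

Ueda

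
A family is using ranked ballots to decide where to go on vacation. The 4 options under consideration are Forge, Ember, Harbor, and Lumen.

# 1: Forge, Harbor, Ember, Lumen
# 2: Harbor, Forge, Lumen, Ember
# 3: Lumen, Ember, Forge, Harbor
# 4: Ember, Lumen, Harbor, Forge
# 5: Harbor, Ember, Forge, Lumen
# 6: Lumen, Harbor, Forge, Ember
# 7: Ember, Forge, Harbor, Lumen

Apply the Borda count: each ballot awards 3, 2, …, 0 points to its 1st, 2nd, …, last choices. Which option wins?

Harbor

Borda scores:
  Forge: 3 + 2 + 1 + 0 + 1 + 1 + 2 = 10
  Ember: 1 + 0 + 2 + 3 + 2 + 0 + 3 = 11
  Harbor: 2 + 3 + 0 + 1 + 3 + 2 + 1 = 12
  Lumen: 0 + 1 + 3 + 2 + 0 + 3 + 0 = 9
Harbor has the highest total.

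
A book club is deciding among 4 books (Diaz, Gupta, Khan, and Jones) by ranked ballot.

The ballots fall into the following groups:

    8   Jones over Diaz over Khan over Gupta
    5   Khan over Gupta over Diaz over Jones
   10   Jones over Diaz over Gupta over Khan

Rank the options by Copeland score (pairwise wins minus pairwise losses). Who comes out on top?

Pairwise results:
  Diaz vs Gupta: Diaz wins 18–5.
  Diaz vs Khan: Diaz wins 18–5.
  Diaz vs Jones: Jones wins 18–5.
  Gupta vs Khan: Khan wins 13–10.
  Gupta vs Jones: Jones wins 18–5.
  Khan vs Jones: Jones wins 18–5.
Copeland scores (wins − losses):
  Diaz: 2 − 1 = 1
  Gupta: 0 − 3 = -3
  Khan: 1 − 2 = -1
  Jones: 3 − 0 = 3
Jones has the best Copeland score.

Jones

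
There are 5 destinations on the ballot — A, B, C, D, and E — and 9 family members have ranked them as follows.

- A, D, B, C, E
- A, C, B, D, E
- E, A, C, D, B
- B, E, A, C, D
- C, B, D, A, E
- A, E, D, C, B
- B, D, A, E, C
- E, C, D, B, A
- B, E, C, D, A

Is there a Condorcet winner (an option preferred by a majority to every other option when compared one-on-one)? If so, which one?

Head-to-head results (9 voters total):
A vs B: B wins 5–4.
A vs C: A wins 6–3.
A vs D: A wins 5–4.
A vs E: A wins 5–4.
B vs C: C wins 5–4.
B vs D: B wins 5–4.
B vs E: B wins 6–3.
C vs D: C wins 6–3.
C vs E: E wins 6–3.
D vs E: E wins 5–4.
No candidate beats all others: A beats C beats B beats A, a majority cycle.

None — there is no Condorcet winner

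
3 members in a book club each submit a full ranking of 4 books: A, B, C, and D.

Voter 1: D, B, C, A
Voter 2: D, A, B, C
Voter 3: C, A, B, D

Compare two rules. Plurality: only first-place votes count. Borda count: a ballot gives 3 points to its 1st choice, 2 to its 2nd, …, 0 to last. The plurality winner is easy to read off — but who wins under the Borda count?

D

Plurality first-place counts: A 0, B 0, C 1, D 2 → D.
Borda totals: A 4, B 4, C 4, D 6 → D.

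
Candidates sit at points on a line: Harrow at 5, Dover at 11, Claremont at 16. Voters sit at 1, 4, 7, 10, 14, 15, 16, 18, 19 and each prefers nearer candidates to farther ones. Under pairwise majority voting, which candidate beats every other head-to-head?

With single-peaked preferences on a line, the Condorcet winner is the candidate closest to the median voter.
The median voter (position 14) is closest to Claremont at 16.
Check: Claremont vs Harrow — voters closer to Claremont: 5 of 9.

Claremont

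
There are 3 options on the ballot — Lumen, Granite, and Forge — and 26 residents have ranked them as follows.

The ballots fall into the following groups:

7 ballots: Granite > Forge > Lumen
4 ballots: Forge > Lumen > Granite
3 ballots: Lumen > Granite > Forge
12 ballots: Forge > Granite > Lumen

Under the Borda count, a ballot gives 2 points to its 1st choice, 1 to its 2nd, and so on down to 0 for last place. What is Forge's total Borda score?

39

Borda scores:
  Lumen: 7·0 + 4·1 + 3·2 + 12·0 = 10
  Granite: 7·2 + 4·0 + 3·1 + 12·1 = 29
  Forge: 7·1 + 4·2 + 3·0 + 12·2 = 39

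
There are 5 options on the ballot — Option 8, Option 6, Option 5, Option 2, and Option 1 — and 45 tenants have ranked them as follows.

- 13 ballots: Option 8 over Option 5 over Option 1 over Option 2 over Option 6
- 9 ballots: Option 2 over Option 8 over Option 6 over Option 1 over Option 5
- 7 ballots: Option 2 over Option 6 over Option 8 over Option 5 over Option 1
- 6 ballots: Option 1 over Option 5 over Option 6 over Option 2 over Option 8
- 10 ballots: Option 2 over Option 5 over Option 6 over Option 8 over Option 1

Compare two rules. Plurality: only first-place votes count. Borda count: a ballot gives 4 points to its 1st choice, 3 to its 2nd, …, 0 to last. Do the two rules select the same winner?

Yes

Plurality first-place counts: Option 8 13, Option 6 0, Option 5 0, Option 2 26, Option 1 6 → Option 2.
Borda totals: Option 8 103, Option 6 71, Option 5 94, Option 2 123, Option 1 59 → Option 2.
The two rules agree on Option 2.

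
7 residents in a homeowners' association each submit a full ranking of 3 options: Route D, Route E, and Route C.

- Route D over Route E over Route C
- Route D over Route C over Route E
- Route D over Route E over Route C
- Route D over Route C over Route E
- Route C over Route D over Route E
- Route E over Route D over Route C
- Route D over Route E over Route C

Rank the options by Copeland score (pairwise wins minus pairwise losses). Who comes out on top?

Pairwise results:
  Route D vs Route E: Route D wins 6–1.
  Route D vs Route C: Route D wins 6–1.
  Route E vs Route C: Route E wins 4–3.
Copeland scores (wins − losses):
  Route D: 2 − 0 = 2
  Route E: 1 − 1 = 0
  Route C: 0 − 2 = -2
Route D has the best Copeland score.

Route D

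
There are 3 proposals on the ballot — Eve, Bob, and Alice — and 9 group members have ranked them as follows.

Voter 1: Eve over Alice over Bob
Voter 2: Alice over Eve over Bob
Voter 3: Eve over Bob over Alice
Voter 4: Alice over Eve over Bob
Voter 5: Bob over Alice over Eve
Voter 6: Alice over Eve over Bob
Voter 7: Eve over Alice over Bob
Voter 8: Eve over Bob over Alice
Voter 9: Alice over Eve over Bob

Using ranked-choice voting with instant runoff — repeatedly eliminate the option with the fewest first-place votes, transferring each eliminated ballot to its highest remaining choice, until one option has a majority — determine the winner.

Round 1: Eve 4, Alice 4, Bob 1. Bob has the fewest and is eliminated.
Round 2: Alice 5, Eve 4. Alice has a majority.

Alice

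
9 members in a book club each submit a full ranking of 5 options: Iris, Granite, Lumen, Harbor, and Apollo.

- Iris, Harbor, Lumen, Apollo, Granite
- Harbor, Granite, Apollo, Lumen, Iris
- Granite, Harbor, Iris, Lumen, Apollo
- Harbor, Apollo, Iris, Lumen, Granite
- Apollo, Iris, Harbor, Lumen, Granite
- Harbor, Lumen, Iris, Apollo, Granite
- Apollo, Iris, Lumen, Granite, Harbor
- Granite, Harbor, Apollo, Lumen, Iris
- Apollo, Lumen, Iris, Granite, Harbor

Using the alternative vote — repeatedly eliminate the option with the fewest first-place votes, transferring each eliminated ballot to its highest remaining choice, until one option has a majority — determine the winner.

Harbor

Round 1: Harbor 3, Apollo 3, Granite 2, Iris 1, Lumen 0. Lumen has the fewest and is eliminated.
Round 2: Harbor 3, Apollo 3, Granite 2, Iris 1. Iris has the fewest and is eliminated.
Round 3: Harbor 4, Apollo 3, Granite 2. Granite has the fewest and is eliminated.
Round 4: Harbor 6, Apollo 3. Harbor has a majority.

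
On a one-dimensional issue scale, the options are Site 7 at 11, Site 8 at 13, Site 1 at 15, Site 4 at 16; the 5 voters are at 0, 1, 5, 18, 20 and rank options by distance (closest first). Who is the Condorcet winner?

With single-peaked preferences on a line, the Condorcet winner is the candidate closest to the median voter.
The median voter (position 5) is closest to Site 7 at 11.
Check: Site 7 vs Site 8 — voters closer to Site 7: 3 of 5.

Site 7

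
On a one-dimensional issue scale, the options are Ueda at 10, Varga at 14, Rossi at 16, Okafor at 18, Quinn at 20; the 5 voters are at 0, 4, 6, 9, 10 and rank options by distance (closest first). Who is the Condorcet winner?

With single-peaked preferences on a line, the Condorcet winner is the candidate closest to the median voter.
The median voter (position 6) is closest to Ueda at 10.
Check: Ueda vs Okafor — voters closer to Ueda: 5 of 5.

Ueda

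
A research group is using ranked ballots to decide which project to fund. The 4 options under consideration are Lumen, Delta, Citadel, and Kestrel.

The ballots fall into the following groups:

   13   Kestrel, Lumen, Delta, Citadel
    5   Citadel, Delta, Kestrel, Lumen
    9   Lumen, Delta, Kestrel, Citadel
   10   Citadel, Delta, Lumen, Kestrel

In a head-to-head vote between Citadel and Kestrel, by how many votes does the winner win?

7

Ballots ranking Citadel above Kestrel: 5+10 = 15.
Ballots ranking Kestrel above Citadel: 13+9 = 22.
Kestrel wins 22–15, a margin of 7.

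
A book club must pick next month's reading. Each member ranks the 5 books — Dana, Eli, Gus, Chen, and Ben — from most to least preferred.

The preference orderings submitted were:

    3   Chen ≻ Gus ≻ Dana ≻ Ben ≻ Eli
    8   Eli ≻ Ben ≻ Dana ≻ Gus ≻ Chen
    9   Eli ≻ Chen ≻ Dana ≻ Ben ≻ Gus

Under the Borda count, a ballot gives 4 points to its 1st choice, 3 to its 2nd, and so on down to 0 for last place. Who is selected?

Eli

Borda scores:
  Dana: 3·2 + 8·2 + 9·2 = 40
  Eli: 3·0 + 8·4 + 9·4 = 68
  Gus: 3·3 + 8·1 + 9·0 = 17
  Chen: 3·4 + 8·0 + 9·3 = 39
  Ben: 3·1 + 8·3 + 9·1 = 36
Eli has the highest total.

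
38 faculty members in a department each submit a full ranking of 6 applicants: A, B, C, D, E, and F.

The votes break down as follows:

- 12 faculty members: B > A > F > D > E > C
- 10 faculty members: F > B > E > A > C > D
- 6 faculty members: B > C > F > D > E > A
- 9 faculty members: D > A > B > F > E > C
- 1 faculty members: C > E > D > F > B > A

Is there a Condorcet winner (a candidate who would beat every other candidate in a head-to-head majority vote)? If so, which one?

Head-to-head results (38 voters total):
A vs B: B wins 29–9.
A vs C: A wins 31–7.
A vs D: A wins 22–16.
A vs E: A wins 21–17.
A vs F: A wins 21–17.
B vs C: B wins 37–1.
B vs D: B wins 28–10.
B vs E: B wins 37–1.
B vs F: B wins 27–11.
C vs D: D wins 21–17.
C vs E: E wins 31–7.
C vs F: F wins 31–7.
D vs E: D wins 27–11.
D vs F: F wins 28–10.
E vs F: F wins 37–1.
B beats each rival — A (29–9), C (37–1), D (28–10), E (37–1), F (27–11) — so B is the Condorcet winner.

B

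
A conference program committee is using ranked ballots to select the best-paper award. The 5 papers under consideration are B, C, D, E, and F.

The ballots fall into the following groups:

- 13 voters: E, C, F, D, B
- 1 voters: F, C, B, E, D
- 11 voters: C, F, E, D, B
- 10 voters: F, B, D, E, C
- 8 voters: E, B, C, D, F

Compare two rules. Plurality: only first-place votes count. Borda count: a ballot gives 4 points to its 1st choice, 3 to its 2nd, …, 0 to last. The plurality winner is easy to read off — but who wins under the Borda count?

E

Plurality first-place counts: B 0, C 11, D 0, E 21, F 11 → E.
Borda totals: B 56, C 102, D 52, E 117, F 103 → E.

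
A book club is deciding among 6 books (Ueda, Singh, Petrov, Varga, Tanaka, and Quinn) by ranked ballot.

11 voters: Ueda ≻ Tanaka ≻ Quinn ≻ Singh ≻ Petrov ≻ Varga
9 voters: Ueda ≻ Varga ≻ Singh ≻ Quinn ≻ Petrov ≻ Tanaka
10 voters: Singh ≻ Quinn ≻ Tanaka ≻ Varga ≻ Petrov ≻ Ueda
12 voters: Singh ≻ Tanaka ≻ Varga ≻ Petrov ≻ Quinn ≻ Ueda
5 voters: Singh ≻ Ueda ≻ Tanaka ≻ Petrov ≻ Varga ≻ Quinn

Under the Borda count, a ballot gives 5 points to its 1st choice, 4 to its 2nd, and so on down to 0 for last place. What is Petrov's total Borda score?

Borda scores:
  Ueda: 11·5 + 9·5 + 10·0 + 12·0 + 5·4 = 120
  Singh: 11·2 + 9·3 + 10·5 + 12·5 + 5·5 = 184
  Petrov: 11·1 + 9·1 + 10·1 + 12·2 + 5·2 = 64
  Varga: 11·0 + 9·4 + 10·2 + 12·3 + 5·1 = 97
  Tanaka: 11·4 + 9·0 + 10·3 + 12·4 + 5·3 = 137
  Quinn: 11·3 + 9·2 + 10·4 + 12·1 + 5·0 = 103

64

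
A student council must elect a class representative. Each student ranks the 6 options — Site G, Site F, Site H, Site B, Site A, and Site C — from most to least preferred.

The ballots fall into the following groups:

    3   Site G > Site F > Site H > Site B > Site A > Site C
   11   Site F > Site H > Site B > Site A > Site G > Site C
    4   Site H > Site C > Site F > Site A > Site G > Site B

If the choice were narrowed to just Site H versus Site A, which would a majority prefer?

Site H

Ballots ranking Site H above Site A: 3+11+4 = 18.
Ballots ranking Site A above Site H: 0.
Site H wins the head-to-head, 18–0.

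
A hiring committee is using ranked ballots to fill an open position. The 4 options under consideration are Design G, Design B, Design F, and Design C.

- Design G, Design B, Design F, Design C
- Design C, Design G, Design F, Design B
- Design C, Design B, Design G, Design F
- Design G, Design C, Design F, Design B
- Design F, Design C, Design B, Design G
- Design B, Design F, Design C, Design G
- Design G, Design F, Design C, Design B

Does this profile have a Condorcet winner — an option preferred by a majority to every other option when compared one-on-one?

No

Head-to-head results (7 voters total):
Design G vs Design B: Design G wins 4–3.
Design G vs Design F: Design G wins 5–2.
Design G vs Design C: Design C wins 4–3.
Design B vs Design F: Design F wins 4–3.
Design B vs Design C: Design C wins 5–2.
Design F vs Design C: Design F wins 4–3.
No candidate beats all others: Design G beats Design F beats Design C beats Design G, a majority cycle.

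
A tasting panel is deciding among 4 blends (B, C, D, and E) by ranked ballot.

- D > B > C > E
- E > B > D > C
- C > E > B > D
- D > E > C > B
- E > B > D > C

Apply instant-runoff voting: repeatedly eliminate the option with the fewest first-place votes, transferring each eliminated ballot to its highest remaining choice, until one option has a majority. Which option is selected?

Round 1: D 2, E 2, C 1, B 0. B has the fewest and is eliminated.
Round 2: D 2, E 2, C 1. C has the fewest and is eliminated.
Round 3: E 3, D 2. E has a majority.

E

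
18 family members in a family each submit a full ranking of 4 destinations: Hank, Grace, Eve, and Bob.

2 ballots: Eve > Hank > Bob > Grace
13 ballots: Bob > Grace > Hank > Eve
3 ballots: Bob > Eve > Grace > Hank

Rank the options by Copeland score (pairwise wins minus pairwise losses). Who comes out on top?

Pairwise results:
  Hank vs Grace: Grace wins 16–2.
  Hank vs Eve: Hank wins 13–5.
  Hank vs Bob: Bob wins 16–2.
  Grace vs Eve: Grace wins 13–5.
  Grace vs Bob: Bob wins 18–0.
  Eve vs Bob: Bob wins 16–2.
Copeland scores (wins − losses):
  Hank: 1 − 2 = -1
  Grace: 2 − 1 = 1
  Eve: 0 − 3 = -3
  Bob: 3 − 0 = 3
Bob has the best Copeland score.

Bob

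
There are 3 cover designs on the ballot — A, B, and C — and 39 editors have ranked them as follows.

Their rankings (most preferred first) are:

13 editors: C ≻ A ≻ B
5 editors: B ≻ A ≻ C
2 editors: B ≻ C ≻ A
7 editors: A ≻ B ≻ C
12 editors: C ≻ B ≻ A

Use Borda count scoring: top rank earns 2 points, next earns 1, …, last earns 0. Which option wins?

C

Borda scores:
  A: 13·1 + 5·1 + 2·0 + 7·2 + 12·0 = 32
  B: 13·0 + 5·2 + 2·2 + 7·1 + 12·1 = 33
  C: 13·2 + 5·0 + 2·1 + 7·0 + 12·2 = 52
C has the highest total.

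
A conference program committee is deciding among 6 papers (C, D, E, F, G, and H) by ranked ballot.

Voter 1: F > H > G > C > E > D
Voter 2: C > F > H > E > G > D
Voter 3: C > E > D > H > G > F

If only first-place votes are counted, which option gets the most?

C

First-place vote totals:
  C: 2
  D: 0
  E: 0
  F: 1
  G: 0
  H: 0
C has the most first-place votes.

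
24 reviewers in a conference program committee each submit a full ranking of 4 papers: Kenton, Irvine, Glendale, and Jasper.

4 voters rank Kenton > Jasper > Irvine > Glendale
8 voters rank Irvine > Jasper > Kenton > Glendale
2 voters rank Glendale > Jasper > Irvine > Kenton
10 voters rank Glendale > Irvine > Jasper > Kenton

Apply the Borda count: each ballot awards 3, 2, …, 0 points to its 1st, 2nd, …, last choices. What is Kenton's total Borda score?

Borda scores:
  Kenton: 4·3 + 8·1 + 2·0 + 10·0 = 20
  Irvine: 4·1 + 8·3 + 2·1 + 10·2 = 50
  Glendale: 4·0 + 8·0 + 2·3 + 10·3 = 36
  Jasper: 4·2 + 8·2 + 2·2 + 10·1 = 38

20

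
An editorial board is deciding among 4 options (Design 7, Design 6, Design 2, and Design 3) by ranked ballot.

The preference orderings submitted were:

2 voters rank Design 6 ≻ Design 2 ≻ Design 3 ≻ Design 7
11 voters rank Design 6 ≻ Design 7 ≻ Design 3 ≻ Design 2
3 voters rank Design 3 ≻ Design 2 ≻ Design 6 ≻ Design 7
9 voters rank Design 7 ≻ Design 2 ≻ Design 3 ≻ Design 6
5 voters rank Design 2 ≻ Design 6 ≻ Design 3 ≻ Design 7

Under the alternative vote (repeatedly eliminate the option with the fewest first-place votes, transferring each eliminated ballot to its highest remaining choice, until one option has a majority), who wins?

Round 1: Design 6 13, Design 7 9, Design 2 5, Design 3 3. Design 3 has the fewest and is eliminated.
Round 2: Design 6 13, Design 7 9, Design 2 8. Design 2 has the fewest and is eliminated.
Round 3: Design 6 21, Design 7 9. Design 6 has a majority.

Design 6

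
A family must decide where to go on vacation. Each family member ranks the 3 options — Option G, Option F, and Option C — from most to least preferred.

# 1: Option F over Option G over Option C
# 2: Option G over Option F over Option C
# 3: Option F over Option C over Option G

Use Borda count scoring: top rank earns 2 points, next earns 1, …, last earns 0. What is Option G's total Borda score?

Borda scores:
  Option G: 1 + 2 + 0 = 3
  Option F: 2 + 1 + 2 = 5
  Option C: 0 + 0 + 1 = 1

3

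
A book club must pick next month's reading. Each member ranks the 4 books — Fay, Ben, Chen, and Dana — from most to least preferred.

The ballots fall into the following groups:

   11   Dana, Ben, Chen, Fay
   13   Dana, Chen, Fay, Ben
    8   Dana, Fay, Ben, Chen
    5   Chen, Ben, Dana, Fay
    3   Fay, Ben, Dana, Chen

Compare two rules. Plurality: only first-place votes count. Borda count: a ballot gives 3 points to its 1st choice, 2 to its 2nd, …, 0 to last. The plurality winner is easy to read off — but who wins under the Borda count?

Dana

Plurality first-place counts: Fay 3, Ben 0, Chen 5, Dana 32 → Dana.
Borda totals: Fay 38, Ben 46, Chen 52, Dana 104 → Dana.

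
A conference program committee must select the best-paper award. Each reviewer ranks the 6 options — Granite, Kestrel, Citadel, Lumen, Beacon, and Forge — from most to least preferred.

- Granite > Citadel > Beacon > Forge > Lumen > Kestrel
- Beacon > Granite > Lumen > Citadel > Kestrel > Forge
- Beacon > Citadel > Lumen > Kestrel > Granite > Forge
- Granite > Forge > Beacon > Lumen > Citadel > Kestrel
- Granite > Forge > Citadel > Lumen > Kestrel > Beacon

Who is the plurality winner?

Granite

First-place vote totals:
  Granite: 3
  Kestrel: 0
  Citadel: 0
  Lumen: 0
  Beacon: 2
  Forge: 0
Granite has the most first-place votes.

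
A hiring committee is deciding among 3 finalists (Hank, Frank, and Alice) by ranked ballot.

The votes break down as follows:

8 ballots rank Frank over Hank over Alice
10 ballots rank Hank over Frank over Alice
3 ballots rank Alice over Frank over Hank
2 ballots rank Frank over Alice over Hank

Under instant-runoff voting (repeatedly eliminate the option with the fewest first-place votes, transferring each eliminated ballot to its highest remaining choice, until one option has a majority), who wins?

Round 1: Hank 10, Frank 10, Alice 3. Alice has the fewest and is eliminated.
Round 2: Frank 13, Hank 10. Frank has a majority.

Frank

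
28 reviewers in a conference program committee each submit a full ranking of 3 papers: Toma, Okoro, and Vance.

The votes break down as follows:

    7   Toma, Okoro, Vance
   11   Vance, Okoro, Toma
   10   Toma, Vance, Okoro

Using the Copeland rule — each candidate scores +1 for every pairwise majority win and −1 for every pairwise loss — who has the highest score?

Toma

Pairwise results:
  Toma vs Okoro: Toma wins 17–11.
  Toma vs Vance: Toma wins 17–11.
  Okoro vs Vance: Vance wins 21–7.
Copeland scores (wins − losses):
  Toma: 2 − 0 = 2
  Okoro: 0 − 2 = -2
  Vance: 1 − 1 = 0
Toma has the best Copeland score.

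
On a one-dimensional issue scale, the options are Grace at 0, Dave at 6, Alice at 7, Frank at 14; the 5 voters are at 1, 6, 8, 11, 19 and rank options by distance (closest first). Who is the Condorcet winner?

Alice

With single-peaked preferences on a line, the Condorcet winner is the candidate closest to the median voter.
The median voter (position 8) is closest to Alice at 7.
Check: Alice vs Grace — voters closer to Alice: 4 of 5.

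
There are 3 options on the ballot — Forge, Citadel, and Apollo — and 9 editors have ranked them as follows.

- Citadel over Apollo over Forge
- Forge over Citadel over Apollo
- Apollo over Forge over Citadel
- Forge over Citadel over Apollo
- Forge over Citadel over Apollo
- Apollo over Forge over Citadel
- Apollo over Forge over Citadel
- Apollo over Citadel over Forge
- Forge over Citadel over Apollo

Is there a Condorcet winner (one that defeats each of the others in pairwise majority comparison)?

No

Head-to-head results (9 voters total):
Forge vs Citadel: Forge wins 7–2.
Forge vs Apollo: Apollo wins 5–4.
Citadel vs Apollo: Citadel wins 5–4.
No candidate beats all others: Forge beats Citadel beats Apollo beats Forge, a majority cycle.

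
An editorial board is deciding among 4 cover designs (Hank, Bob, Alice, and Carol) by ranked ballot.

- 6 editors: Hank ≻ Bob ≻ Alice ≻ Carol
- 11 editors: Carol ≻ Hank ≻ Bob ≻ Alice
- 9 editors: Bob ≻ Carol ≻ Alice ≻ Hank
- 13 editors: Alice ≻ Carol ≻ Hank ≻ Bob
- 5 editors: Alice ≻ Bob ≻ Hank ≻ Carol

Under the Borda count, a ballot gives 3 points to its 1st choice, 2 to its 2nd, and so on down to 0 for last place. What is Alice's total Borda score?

69

Borda scores:
  Hank: 6·3 + 11·2 + 9·0 + 13·1 + 5·1 = 58
  Bob: 6·2 + 11·1 + 9·3 + 13·0 + 5·2 = 60
  Alice: 6·1 + 11·0 + 9·1 + 13·3 + 5·3 = 69
  Carol: 6·0 + 11·3 + 9·2 + 13·2 + 5·0 = 77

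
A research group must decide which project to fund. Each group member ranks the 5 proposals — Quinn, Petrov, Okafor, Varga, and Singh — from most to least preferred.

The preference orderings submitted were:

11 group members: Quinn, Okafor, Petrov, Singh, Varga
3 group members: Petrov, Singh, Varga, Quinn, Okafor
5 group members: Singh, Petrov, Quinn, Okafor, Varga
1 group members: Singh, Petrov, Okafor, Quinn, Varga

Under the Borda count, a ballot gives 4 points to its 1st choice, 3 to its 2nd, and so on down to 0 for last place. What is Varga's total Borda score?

6

Borda scores:
  Quinn: 11·4 + 3·1 + 5·2 + 1 = 58
  Petrov: 11·2 + 3·4 + 5·3 + 3 = 52
  Okafor: 11·3 + 3·0 + 5·1 + 2 = 40
  Varga: 11·0 + 3·2 + 5·0 + 0 = 6
  Singh: 11·1 + 3·3 + 5·4 + 4 = 44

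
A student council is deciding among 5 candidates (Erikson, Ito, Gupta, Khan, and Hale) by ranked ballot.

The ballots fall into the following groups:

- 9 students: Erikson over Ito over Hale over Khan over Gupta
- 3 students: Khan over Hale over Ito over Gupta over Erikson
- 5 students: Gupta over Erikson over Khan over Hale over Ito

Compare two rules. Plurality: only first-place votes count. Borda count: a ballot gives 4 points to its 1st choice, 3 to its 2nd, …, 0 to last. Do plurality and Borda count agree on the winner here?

Yes

Plurality first-place counts: Erikson 9, Ito 0, Gupta 5, Khan 3, Hale 0 → Erikson.
Borda totals: Erikson 51, Ito 33, Gupta 23, Khan 31, Hale 32 → Erikson.
The two rules agree on Erikson.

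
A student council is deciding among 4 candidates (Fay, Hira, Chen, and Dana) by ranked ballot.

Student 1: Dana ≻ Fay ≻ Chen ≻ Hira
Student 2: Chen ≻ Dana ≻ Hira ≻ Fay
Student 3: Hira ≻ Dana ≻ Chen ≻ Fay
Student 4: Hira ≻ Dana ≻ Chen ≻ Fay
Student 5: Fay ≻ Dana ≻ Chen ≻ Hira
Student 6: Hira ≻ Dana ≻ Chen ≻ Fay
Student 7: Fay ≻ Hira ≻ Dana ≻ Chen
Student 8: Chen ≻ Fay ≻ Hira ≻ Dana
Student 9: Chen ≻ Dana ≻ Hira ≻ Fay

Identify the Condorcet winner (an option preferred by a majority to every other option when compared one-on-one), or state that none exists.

Head-to-head results (9 voters total):
Fay vs Hira: Hira wins 5–4.
Fay vs Chen: Chen wins 6–3.
Fay vs Dana: Dana wins 6–3.
Hira vs Chen: Chen wins 5–4.
Hira vs Dana: Hira wins 5–4.
Chen vs Dana: Dana wins 6–3.
No candidate beats all others: Hira beats Dana beats Chen beats Hira, a majority cycle.

None — there is no Condorcet winner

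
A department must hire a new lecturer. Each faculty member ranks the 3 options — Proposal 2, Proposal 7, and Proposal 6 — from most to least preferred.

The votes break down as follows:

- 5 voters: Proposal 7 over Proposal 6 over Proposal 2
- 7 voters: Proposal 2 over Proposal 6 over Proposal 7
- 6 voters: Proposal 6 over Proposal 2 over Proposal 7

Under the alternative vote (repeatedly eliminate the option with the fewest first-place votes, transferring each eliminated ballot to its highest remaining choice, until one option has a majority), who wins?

Proposal 6

Round 1: Proposal 2 7, Proposal 6 6, Proposal 7 5. Proposal 7 has the fewest and is eliminated.
Round 2: Proposal 6 11, Proposal 2 7. Proposal 6 has a majority.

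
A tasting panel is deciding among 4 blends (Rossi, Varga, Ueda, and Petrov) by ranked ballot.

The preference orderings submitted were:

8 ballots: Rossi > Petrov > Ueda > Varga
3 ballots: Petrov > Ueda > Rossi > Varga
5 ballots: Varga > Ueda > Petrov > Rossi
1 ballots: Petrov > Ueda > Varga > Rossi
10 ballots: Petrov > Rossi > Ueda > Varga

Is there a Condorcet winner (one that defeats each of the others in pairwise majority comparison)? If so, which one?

Petrov

Head-to-head results (27 voters total):
Rossi vs Varga: Rossi wins 21–6.
Rossi vs Ueda: Rossi wins 18–9.
Rossi vs Petrov: Petrov wins 19–8.
Varga vs Ueda: Ueda wins 22–5.
Varga vs Petrov: Petrov wins 22–5.
Ueda vs Petrov: Petrov wins 22–5.
Petrov beats each rival — Rossi (19–8), Varga (22–5), Ueda (22–5) — so Petrov is the Condorcet winner.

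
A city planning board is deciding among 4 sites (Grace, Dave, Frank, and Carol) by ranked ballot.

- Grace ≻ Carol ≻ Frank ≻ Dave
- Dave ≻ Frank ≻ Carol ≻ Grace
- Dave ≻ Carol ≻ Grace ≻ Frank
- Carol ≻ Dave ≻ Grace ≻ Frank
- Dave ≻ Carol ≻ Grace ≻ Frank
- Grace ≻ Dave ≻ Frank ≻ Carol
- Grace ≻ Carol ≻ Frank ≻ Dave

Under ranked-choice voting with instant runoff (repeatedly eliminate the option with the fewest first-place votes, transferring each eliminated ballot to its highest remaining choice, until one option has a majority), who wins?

Dave

Round 1: Grace 3, Dave 3, Carol 1, Frank 0. Frank has the fewest and is eliminated.
Round 2: Grace 3, Dave 3, Carol 1. Carol has the fewest and is eliminated.
Round 3: Dave 4, Grace 3. Dave has a majority.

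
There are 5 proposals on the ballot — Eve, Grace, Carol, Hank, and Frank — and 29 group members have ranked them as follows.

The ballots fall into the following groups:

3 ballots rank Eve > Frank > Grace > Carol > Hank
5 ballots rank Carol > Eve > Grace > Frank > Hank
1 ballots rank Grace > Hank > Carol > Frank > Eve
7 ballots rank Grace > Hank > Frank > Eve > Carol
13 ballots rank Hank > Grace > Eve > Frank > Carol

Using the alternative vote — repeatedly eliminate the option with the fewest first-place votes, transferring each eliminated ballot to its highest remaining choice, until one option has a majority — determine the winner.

Round 1: Hank 13, Grace 8, Carol 5, Eve 3, Frank 0. Frank has the fewest and is eliminated.
Round 2: Hank 13, Grace 8, Carol 5, Eve 3. Eve has the fewest and is eliminated.
Round 3: Hank 13, Grace 11, Carol 5. Carol has the fewest and is eliminated.
Round 4: Grace 16, Hank 13. Grace has a majority.

Grace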